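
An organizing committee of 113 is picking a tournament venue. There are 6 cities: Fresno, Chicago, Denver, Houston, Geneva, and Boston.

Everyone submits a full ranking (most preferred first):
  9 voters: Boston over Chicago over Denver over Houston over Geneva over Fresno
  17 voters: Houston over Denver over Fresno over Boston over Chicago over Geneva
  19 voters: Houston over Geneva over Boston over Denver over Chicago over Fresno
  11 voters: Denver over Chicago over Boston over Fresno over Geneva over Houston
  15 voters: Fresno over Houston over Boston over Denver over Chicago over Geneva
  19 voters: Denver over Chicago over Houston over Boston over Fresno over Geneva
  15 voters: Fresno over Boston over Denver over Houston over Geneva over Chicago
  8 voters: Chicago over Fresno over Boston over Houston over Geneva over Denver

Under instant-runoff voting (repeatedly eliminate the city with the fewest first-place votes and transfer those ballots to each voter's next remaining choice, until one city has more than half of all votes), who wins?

Denver

Round 1: Fresno 30, Chicago 8, Denver 30, Houston 36, Geneva 0, Boston 9. Geneva eliminated.
Round 2: Fresno 30, Chicago 8, Denver 30, Houston 36, Boston 9. Chicago eliminated.
Round 3: Fresno 38, Denver 30, Houston 36, Boston 9. Boston eliminated.
Round 4: Fresno 38, Denver 39, Houston 36. Houston eliminated.
Round 5: Fresno 38, Denver 75. Denver has a majority (≥57).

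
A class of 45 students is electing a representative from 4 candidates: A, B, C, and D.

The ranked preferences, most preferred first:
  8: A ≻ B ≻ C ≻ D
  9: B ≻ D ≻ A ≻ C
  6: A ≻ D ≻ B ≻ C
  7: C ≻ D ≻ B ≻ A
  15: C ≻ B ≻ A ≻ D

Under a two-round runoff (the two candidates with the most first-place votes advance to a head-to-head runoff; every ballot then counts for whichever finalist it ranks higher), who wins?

Round 1 first-place votes: A 14, B 9, C 22, D 0. C and A advance.
Runoff: C is ranked above A on 22 ballots, A above C on 23.

A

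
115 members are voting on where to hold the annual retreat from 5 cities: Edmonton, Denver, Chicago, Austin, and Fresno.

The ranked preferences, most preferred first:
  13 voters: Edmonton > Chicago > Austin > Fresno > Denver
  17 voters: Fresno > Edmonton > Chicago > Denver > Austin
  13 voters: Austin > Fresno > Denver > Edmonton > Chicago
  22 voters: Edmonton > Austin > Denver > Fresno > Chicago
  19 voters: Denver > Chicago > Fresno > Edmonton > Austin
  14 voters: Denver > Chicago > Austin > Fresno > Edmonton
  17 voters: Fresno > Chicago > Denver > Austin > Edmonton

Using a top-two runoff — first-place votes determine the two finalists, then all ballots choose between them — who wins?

Round 1 first-place votes: Edmonton 35, Denver 33, Chicago 0, Austin 13, Fresno 34. Edmonton and Fresno advance.
Runoff: Edmonton is ranked above Fresno on 35 ballots, Fresno above Edmonton on 80.

Fresno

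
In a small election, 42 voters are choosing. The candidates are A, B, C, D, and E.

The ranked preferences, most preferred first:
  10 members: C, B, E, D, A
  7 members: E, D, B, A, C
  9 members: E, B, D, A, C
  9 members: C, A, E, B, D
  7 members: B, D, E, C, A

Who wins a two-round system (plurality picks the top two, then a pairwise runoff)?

Round 1 first-place votes: A 0, B 7, C 19, D 0, E 16. C and E advance.
Runoff: C is ranked above E on 19 ballots, E above C on 23.

E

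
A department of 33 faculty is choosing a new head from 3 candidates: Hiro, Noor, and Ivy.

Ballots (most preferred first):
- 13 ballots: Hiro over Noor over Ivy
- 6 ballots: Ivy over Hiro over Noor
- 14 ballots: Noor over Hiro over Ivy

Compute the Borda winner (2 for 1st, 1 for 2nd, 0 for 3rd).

Hiro: 13×2 + 6×1 + 14×1 = 46
Noor: 13×1 + 6×0 + 14×2 = 41
Ivy: 13×0 + 6×2 + 14×0 = 12

Hiro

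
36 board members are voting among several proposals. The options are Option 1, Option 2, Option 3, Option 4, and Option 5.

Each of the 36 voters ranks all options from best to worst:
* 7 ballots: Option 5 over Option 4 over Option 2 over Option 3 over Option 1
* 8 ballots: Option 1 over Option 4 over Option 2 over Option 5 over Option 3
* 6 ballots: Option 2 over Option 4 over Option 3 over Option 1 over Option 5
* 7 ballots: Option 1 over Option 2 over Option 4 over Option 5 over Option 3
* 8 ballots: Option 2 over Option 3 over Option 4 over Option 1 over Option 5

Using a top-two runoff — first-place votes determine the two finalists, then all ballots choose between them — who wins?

Round 1 first-place votes: Option 1 15, Option 2 14, Option 3 0, Option 4 0, Option 5 7. Option 1 and Option 2 advance.
Runoff: Option 1 is ranked above Option 2 on 15 ballots, Option 2 above Option 1 on 21.

Option 2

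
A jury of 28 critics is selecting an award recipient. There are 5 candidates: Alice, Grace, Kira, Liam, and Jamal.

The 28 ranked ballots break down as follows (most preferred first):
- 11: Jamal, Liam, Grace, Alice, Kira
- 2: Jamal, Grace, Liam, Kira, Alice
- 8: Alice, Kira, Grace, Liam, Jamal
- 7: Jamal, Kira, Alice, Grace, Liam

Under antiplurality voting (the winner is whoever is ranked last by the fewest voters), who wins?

Grace

Last-place votes: Alice 2, Grace 0, Kira 11, Liam 7, Jamal 8.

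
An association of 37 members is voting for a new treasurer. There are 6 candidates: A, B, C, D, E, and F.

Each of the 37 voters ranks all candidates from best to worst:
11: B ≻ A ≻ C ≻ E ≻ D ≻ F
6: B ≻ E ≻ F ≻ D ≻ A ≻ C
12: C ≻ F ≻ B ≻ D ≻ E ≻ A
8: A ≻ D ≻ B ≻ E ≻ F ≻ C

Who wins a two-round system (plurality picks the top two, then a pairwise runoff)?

Round 1 first-place votes: A 8, B 17, C 12, D 0, E 0, F 0. B and C advance.
Runoff: B is ranked above C on 25 ballots, C above B on 12.

B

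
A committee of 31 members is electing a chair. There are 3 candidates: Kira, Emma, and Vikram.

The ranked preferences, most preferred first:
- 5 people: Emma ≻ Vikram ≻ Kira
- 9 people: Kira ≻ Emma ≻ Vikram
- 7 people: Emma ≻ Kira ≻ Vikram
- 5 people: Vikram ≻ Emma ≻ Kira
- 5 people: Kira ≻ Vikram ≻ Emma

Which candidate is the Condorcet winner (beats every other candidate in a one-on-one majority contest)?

Emma vs Kira: 17–14
Emma vs Vikram: 21–10
Emma beats every other candidate.

Emma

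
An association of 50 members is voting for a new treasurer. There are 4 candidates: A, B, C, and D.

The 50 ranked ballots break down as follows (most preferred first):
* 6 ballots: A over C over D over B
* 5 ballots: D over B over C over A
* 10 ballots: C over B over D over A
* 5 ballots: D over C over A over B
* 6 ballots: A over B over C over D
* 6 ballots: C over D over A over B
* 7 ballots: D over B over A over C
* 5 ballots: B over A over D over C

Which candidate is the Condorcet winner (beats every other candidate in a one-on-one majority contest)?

C

C vs A: 26–24
C vs B: 27–23
C vs D: 28–22
C beats every other candidate.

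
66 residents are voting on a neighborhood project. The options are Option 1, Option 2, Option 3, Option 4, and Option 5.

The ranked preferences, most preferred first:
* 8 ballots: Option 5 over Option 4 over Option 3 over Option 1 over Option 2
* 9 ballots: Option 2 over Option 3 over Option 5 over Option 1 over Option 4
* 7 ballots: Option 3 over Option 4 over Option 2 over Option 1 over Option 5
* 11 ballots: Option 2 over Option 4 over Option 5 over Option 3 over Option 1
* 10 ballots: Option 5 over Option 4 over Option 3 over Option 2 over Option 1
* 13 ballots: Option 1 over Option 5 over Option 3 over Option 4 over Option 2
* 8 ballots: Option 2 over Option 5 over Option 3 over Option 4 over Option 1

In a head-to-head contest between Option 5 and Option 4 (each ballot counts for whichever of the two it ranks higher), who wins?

Option 5

Option 5 is ranked above Option 4 on 48 ballots; Option 4 above Option 5 on 18.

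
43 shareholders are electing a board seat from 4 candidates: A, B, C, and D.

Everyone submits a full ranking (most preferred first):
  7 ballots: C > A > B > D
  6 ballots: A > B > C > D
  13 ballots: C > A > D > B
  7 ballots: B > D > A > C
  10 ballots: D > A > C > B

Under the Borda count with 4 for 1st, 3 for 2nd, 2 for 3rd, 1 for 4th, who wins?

A: 7×3 + 6×4 + 13×3 + 7×2 + 10×3 = 128
B: 7×2 + 6×3 + 13×1 + 7×4 + 10×1 = 83
C: 7×4 + 6×2 + 13×4 + 7×1 + 10×2 = 119
D: 7×1 + 6×1 + 13×2 + 7×3 + 10×4 = 100

A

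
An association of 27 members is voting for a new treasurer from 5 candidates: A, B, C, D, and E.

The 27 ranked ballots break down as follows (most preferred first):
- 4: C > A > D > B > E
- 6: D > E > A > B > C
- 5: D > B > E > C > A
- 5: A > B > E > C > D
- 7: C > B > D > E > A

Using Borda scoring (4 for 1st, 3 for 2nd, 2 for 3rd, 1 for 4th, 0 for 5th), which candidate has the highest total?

D

A: 4×3 + 6×2 + 5×0 + 5×4 + 7×0 = 44
B: 4×1 + 6×1 + 5×3 + 5×3 + 7×3 = 61
C: 4×4 + 6×0 + 5×1 + 5×1 + 7×4 = 54
D: 4×2 + 6×4 + 5×4 + 5×0 + 7×2 = 66
E: 4×0 + 6×3 + 5×2 + 5×2 + 7×1 = 45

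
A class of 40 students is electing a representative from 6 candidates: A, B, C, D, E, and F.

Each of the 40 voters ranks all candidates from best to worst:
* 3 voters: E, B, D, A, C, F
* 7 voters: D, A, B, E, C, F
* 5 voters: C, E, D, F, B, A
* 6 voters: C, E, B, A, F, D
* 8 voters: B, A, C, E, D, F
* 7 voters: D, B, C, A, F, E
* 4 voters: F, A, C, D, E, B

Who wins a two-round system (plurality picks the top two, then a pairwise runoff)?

Round 1 first-place votes: A 0, B 8, C 11, D 14, E 3, F 4. D and C advance.
Runoff: D is ranked above C on 17 ballots, C above D on 23.

C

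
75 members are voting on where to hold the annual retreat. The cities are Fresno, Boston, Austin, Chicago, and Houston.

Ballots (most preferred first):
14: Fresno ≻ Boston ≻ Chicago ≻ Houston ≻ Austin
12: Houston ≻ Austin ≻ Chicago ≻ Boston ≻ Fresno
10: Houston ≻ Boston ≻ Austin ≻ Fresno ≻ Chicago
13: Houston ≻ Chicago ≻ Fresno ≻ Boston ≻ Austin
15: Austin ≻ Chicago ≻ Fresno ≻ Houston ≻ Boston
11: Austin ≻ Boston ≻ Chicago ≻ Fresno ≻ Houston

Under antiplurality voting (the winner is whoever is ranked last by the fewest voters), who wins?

Last-place votes: Fresno 12, Boston 15, Austin 27, Chicago 10, Houston 11.

Chicago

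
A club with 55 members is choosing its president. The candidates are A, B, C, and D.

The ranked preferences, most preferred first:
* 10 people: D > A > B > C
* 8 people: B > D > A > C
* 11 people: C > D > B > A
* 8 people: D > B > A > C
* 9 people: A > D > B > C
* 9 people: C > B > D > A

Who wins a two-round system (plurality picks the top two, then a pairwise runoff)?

Round 1 first-place votes: A 9, B 8, C 20, D 18. C and D advance.
Runoff: C is ranked above D on 20 ballots, D above C on 35.

D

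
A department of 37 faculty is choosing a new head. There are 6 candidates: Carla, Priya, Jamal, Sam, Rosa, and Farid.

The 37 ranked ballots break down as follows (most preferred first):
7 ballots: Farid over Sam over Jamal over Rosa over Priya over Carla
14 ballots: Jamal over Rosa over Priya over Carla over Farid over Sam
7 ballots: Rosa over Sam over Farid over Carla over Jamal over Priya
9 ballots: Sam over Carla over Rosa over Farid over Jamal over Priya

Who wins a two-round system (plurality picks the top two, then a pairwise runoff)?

Round 1 first-place votes: Carla 0, Priya 0, Jamal 14, Sam 9, Rosa 7, Farid 7. Jamal and Sam advance.
Runoff: Jamal is ranked above Sam on 14 ballots, Sam above Jamal on 23.

Sam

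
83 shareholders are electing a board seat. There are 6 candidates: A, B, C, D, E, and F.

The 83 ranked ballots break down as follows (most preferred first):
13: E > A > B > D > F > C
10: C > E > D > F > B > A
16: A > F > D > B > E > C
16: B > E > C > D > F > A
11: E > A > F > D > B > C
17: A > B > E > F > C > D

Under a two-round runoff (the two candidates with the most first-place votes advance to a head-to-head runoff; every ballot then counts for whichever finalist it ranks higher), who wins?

E

Round 1 first-place votes: A 33, B 16, C 10, D 0, E 24, F 0. A and E advance.
Runoff: A is ranked above E on 33 ballots, E above A on 50.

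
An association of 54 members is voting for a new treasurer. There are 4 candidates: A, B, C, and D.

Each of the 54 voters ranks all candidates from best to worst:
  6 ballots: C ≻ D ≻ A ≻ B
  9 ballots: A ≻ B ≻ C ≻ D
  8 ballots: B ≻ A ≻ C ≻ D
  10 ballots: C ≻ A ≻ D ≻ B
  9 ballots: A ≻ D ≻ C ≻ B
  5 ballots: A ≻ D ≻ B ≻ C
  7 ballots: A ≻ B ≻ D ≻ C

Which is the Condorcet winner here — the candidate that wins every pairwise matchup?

A

A vs B: 46–8
A vs C: 38–16
A vs D: 48–6
A beats every other candidate.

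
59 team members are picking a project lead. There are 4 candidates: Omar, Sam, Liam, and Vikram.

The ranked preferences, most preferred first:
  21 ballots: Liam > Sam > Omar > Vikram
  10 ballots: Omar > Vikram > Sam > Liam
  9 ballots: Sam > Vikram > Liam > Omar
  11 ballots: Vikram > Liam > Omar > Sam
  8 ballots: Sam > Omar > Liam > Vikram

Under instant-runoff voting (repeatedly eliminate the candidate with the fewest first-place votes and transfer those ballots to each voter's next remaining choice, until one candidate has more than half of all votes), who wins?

Round 1: Omar 10, Sam 17, Liam 21, Vikram 11. Omar eliminated.
Round 2: Sam 17, Liam 21, Vikram 21. Sam eliminated.
Round 3: Liam 29, Vikram 30. Vikram has a majority (≥30).

Vikram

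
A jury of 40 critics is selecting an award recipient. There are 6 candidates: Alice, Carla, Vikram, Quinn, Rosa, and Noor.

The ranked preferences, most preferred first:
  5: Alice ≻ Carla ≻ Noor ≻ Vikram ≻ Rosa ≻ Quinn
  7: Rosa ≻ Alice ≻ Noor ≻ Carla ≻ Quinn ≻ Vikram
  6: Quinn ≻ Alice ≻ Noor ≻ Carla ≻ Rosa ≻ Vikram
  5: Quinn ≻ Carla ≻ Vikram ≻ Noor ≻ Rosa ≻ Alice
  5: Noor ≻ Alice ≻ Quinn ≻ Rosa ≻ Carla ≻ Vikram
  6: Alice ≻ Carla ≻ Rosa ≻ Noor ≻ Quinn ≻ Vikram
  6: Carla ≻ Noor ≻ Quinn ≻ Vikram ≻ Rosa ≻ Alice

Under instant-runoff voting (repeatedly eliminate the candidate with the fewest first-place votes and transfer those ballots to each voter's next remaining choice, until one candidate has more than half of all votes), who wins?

Alice

Round 1: Alice 11, Carla 6, Vikram 0, Quinn 11, Rosa 7, Noor 5. Vikram eliminated.
Round 2: Alice 11, Carla 6, Quinn 11, Rosa 7, Noor 5. Noor eliminated.
Round 3: Alice 16, Carla 6, Quinn 11, Rosa 7. Carla eliminated.
Round 4: Alice 16, Quinn 17, Rosa 7. Rosa eliminated.
Round 5: Alice 23, Quinn 17. Alice has a majority (≥21).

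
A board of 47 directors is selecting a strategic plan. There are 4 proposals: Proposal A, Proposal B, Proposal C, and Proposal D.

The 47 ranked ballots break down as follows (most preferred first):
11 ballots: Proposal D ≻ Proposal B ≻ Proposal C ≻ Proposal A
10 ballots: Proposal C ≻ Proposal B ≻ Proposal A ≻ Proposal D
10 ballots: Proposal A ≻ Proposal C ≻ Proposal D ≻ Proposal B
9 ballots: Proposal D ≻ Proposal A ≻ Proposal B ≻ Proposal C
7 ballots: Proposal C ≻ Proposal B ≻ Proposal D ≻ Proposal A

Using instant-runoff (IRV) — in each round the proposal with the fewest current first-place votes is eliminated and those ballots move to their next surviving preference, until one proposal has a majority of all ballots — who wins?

Round 1: Proposal A 10, Proposal B 0, Proposal C 17, Proposal D 20. Proposal B eliminated.
Round 2: Proposal A 10, Proposal C 17, Proposal D 20. Proposal A eliminated.
Round 3: Proposal C 27, Proposal D 20. Proposal C has a majority (≥24).

Proposal C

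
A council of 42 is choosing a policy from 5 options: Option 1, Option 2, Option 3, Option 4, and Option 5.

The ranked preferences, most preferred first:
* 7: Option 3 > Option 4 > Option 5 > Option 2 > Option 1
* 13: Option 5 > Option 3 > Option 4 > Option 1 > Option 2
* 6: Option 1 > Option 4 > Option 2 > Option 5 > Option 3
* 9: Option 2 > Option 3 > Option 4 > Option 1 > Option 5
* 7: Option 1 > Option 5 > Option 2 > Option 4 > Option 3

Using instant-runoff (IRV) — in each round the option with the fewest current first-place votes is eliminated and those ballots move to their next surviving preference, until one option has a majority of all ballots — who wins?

Option 1

Round 1: Option 1 13, Option 2 9, Option 3 7, Option 4 0, Option 5 13. Option 4 eliminated.
Round 2: Option 1 13, Option 2 9, Option 3 7, Option 5 13. Option 3 eliminated.
Round 3: Option 1 13, Option 2 9, Option 5 20. Option 2 eliminated.
Round 4: Option 1 22, Option 5 20. Option 1 has a majority (≥22).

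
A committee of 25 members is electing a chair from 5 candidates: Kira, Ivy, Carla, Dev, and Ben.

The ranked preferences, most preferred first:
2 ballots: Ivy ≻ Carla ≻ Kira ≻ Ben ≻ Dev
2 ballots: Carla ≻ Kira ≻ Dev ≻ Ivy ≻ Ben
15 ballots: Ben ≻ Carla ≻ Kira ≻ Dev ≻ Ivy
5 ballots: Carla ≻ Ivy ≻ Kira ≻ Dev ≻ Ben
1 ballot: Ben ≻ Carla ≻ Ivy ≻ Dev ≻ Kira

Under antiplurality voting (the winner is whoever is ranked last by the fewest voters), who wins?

Last-place votes: Kira 1, Ivy 15, Carla 0, Dev 2, Ben 7.

Carla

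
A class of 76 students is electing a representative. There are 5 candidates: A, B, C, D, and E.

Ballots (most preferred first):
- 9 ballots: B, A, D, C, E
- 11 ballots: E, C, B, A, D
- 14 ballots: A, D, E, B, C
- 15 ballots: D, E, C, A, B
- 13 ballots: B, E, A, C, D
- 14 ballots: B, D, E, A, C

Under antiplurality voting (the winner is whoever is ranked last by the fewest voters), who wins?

Last-place votes: A 0, B 15, C 28, D 24, E 9.

A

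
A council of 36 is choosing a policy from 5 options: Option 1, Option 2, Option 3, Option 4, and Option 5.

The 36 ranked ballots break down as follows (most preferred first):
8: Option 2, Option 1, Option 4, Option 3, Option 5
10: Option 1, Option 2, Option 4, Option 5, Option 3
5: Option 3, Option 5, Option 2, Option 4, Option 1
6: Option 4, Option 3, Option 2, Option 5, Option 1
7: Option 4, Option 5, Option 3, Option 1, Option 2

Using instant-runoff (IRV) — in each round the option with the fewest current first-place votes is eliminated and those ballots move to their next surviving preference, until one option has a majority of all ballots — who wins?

Round 1: Option 1 10, Option 2 8, Option 3 5, Option 4 13, Option 5 0. Option 5 eliminated.
Round 2: Option 1 10, Option 2 8, Option 3 5, Option 4 13. Option 3 eliminated.
Round 3: Option 1 10, Option 2 13, Option 4 13. Option 1 eliminated.
Round 4: Option 2 23, Option 4 13. Option 2 has a majority (≥19).

Option 2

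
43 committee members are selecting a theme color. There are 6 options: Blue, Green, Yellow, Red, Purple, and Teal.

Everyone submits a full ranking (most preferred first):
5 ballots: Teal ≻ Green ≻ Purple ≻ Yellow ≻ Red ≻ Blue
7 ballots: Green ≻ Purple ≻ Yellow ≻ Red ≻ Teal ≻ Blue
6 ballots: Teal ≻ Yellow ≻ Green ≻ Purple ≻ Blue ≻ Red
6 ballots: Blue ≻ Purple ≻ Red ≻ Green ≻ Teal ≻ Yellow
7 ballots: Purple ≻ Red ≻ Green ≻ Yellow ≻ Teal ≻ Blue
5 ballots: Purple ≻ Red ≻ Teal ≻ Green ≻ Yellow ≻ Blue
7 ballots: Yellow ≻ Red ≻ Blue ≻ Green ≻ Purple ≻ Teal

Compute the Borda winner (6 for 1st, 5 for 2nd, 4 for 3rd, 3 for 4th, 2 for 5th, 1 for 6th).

Blue: 5×1 + 7×1 + 6×2 + 6×6 + 7×1 + 5×1 + 7×4 = 100
Green: 5×5 + 7×6 + 6×4 + 6×3 + 7×4 + 5×3 + 7×3 = 173
Yellow: 5×3 + 7×4 + 6×5 + 6×1 + 7×3 + 5×2 + 7×6 = 152
Red: 5×2 + 7×3 + 6×1 + 6×4 + 7×5 + 5×5 + 7×5 = 156
Purple: 5×4 + 7×5 + 6×3 + 6×5 + 7×6 + 5×6 + 7×2 = 189
Teal: 5×6 + 7×2 + 6×6 + 6×2 + 7×2 + 5×4 + 7×1 = 133

Purple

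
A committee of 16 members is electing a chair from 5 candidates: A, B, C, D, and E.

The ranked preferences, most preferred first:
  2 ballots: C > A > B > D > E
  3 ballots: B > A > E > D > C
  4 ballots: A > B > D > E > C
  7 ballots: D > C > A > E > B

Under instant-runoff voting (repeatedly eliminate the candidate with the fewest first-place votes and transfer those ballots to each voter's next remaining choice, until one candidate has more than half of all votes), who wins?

A

Round 1: A 4, B 3, C 2, D 7, E 0. E eliminated.
Round 2: A 4, B 3, C 2, D 7. C eliminated.
Round 3: A 6, B 3, D 7. B eliminated.
Round 4: A 9, D 7. A has a majority (≥9).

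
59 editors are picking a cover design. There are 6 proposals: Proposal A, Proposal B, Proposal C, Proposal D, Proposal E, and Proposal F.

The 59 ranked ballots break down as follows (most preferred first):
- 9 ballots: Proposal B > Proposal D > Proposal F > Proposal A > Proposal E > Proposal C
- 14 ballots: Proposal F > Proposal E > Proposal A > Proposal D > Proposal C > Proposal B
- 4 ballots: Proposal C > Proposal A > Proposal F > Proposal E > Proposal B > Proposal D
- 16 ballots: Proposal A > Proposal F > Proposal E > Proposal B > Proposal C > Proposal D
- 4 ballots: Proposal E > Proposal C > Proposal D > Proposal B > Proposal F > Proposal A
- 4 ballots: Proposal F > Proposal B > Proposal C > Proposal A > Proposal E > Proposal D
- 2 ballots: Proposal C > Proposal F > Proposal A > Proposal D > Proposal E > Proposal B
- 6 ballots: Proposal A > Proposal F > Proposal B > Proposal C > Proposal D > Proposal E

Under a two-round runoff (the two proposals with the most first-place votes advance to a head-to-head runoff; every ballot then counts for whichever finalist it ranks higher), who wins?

Proposal F

Round 1 first-place votes: Proposal A 22, Proposal B 9, Proposal C 6, Proposal D 0, Proposal E 4, Proposal F 18. Proposal A and Proposal F advance.
Runoff: Proposal A is ranked above Proposal F on 26 ballots, Proposal F above Proposal A on 33.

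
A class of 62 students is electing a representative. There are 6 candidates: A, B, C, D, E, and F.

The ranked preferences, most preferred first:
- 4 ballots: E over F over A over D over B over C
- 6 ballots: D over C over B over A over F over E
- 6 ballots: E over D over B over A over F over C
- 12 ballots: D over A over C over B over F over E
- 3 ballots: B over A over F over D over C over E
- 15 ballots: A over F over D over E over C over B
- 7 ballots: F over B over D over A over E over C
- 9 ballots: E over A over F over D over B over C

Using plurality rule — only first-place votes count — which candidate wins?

First-place votes: A 15, B 3, C 0, D 18, E 19, F 7.

E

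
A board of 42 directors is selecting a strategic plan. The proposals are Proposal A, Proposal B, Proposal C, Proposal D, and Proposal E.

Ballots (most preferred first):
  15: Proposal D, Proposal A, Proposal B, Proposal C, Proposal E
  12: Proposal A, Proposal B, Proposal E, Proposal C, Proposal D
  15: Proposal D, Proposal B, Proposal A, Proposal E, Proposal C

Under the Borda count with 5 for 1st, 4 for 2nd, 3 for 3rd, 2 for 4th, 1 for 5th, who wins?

Proposal A: 15×4 + 12×5 + 15×3 = 165
Proposal B: 15×3 + 12×4 + 15×4 = 153
Proposal C: 15×2 + 12×2 + 15×1 = 69
Proposal D: 15×5 + 12×1 + 15×5 = 162
Proposal E: 15×1 + 12×3 + 15×2 = 81

Proposal A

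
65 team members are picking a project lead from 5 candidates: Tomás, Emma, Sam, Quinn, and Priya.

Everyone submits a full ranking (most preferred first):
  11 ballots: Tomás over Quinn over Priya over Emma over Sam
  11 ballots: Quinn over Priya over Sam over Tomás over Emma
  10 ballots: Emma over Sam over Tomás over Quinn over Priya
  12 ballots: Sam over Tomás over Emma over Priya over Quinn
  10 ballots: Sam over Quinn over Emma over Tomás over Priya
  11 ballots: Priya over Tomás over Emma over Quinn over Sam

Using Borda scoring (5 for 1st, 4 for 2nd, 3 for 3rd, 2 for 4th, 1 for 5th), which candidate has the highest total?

Tomás

Tomás: 11×5 + 11×2 + 10×3 + 12×4 + 10×2 + 11×4 = 219
Emma: 11×2 + 11×1 + 10×5 + 12×3 + 10×3 + 11×3 = 182
Sam: 11×1 + 11×3 + 10×4 + 12×5 + 10×5 + 11×1 = 205
Quinn: 11×4 + 11×5 + 10×2 + 12×1 + 10×4 + 11×2 = 193
Priya: 11×3 + 11×4 + 10×1 + 12×2 + 10×1 + 11×5 = 176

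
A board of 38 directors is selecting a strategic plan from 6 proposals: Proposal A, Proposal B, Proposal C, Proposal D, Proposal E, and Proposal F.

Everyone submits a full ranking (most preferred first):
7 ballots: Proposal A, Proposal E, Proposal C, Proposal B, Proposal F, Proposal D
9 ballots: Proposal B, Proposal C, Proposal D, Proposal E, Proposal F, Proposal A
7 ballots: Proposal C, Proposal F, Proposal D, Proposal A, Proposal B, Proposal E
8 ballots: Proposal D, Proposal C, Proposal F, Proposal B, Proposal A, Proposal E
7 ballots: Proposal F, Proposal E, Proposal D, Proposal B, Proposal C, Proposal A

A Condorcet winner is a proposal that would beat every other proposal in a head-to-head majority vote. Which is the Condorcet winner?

Proposal C vs Proposal A: 31–7
Proposal C vs Proposal B: 22–16
Proposal C vs Proposal D: 23–15
Proposal C vs Proposal E: 24–14
Proposal C vs Proposal F: 31–7
Proposal C beats every other proposal.

Proposal C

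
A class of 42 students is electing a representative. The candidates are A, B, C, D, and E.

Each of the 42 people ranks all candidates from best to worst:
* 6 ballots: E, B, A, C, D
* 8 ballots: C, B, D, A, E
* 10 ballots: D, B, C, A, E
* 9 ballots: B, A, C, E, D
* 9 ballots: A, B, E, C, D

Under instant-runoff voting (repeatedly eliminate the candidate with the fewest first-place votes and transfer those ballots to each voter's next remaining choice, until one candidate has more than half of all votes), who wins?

B

Round 1: A 9, B 9, C 8, D 10, E 6. E eliminated.
Round 2: A 9, B 15, C 8, D 10. C eliminated.
Round 3: A 9, B 23, D 10. B has a majority (≥22).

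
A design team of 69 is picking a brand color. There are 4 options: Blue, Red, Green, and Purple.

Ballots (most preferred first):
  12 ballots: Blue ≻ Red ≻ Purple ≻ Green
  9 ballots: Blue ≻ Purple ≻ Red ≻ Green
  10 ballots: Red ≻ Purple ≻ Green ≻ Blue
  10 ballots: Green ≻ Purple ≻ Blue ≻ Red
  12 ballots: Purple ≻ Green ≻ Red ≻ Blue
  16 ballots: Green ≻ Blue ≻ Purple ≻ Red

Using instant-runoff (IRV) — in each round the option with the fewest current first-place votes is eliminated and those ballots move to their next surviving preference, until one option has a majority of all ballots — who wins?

Purple

Round 1: Blue 21, Red 10, Green 26, Purple 12. Red eliminated.
Round 2: Blue 21, Green 26, Purple 22. Blue eliminated.
Round 3: Green 26, Purple 43. Purple has a majority (≥35).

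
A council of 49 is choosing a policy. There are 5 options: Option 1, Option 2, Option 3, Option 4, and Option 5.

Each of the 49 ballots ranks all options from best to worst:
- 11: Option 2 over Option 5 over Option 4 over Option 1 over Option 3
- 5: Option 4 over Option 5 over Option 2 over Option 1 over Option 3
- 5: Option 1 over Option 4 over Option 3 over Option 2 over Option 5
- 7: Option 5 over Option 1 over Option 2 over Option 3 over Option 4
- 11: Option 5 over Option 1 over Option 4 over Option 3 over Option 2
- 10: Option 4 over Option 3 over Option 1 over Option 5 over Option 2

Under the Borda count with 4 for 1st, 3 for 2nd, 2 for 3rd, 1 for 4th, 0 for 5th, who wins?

Option 5

Option 1: 11×1 + 5×1 + 5×4 + 7×3 + 11×3 + 10×2 = 110
Option 2: 11×4 + 5×2 + 5×1 + 7×2 + 11×0 + 10×0 = 73
Option 3: 11×0 + 5×0 + 5×2 + 7×1 + 11×1 + 10×3 = 58
Option 4: 11×2 + 5×4 + 5×3 + 7×0 + 11×2 + 10×4 = 119
Option 5: 11×3 + 5×3 + 5×0 + 7×4 + 11×4 + 10×1 = 130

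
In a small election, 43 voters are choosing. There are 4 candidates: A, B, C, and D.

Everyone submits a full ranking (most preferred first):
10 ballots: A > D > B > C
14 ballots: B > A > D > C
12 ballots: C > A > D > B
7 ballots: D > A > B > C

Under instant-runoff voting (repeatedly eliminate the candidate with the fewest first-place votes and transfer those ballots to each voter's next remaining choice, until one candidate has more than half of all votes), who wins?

Round 1: A 10, B 14, C 12, D 7. D eliminated.
Round 2: A 17, B 14, C 12. C eliminated.
Round 3: A 29, B 14. A has a majority (≥22).

A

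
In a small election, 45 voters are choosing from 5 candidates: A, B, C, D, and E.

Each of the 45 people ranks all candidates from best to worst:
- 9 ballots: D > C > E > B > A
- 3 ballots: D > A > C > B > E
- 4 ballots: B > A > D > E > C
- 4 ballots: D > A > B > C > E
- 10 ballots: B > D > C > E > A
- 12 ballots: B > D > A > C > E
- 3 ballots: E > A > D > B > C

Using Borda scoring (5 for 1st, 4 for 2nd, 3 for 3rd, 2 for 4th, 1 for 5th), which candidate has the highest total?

A: 9×1 + 3×4 + 4×4 + 4×4 + 10×1 + 12×3 + 3×4 = 111
B: 9×2 + 3×2 + 4×5 + 4×3 + 10×5 + 12×5 + 3×2 = 172
C: 9×4 + 3×3 + 4×1 + 4×2 + 10×3 + 12×2 + 3×1 = 114
D: 9×5 + 3×5 + 4×3 + 4×5 + 10×4 + 12×4 + 3×3 = 189
E: 9×3 + 3×1 + 4×2 + 4×1 + 10×2 + 12×1 + 3×5 = 89

D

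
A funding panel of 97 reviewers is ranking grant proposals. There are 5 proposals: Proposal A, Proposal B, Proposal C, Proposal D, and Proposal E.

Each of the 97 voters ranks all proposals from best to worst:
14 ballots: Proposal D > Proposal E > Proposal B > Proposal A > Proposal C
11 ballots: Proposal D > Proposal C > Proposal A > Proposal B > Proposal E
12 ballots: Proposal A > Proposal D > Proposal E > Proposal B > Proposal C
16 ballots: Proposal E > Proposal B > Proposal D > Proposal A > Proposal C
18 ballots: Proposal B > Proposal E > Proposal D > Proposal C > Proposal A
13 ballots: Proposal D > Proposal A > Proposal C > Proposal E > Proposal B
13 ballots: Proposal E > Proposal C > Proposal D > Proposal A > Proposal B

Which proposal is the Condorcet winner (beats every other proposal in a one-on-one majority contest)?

Proposal D vs Proposal A: 85–12
Proposal D vs Proposal B: 63–34
Proposal D vs Proposal C: 84–13
Proposal D vs Proposal E: 50–47
Proposal D beats every other proposal.

Proposal D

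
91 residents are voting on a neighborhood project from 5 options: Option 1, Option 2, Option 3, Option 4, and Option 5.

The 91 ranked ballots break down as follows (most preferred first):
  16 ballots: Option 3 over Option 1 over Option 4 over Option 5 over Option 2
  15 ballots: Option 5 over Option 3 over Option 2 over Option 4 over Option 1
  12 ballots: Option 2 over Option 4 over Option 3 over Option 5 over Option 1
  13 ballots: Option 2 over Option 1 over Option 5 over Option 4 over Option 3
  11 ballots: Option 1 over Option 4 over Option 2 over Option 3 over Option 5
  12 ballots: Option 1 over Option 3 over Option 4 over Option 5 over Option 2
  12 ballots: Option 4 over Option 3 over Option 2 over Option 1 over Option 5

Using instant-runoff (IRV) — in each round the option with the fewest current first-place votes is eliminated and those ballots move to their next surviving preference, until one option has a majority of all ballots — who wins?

Option 3

Round 1: Option 1 23, Option 2 25, Option 3 16, Option 4 12, Option 5 15. Option 4 eliminated.
Round 2: Option 1 23, Option 2 25, Option 3 28, Option 5 15. Option 5 eliminated.
Round 3: Option 1 23, Option 2 25, Option 3 43. Option 1 eliminated.
Round 4: Option 2 36, Option 3 55. Option 3 has a majority (≥46).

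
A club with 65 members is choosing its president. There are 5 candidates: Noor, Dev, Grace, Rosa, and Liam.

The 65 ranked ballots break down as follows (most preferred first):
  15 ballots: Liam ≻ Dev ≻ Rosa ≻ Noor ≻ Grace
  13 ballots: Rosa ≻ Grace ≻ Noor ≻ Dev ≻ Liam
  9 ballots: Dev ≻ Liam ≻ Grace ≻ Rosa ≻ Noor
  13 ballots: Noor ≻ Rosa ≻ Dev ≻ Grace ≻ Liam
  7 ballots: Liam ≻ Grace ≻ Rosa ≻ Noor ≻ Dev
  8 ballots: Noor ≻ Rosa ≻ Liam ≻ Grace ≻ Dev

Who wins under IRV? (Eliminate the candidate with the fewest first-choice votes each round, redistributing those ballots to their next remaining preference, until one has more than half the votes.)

Noor

Round 1: Noor 21, Dev 9, Grace 0, Rosa 13, Liam 22. Grace eliminated.
Round 2: Noor 21, Dev 9, Rosa 13, Liam 22. Dev eliminated.
Round 3: Noor 21, Rosa 13, Liam 31. Rosa eliminated.
Round 4: Noor 34, Liam 31. Noor has a majority (≥33).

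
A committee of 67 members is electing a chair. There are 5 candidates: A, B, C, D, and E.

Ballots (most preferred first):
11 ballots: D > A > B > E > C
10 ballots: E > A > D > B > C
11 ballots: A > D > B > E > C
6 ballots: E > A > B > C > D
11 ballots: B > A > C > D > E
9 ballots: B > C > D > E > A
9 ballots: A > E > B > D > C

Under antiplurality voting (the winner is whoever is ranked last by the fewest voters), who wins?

B

Last-place votes: A 9, B 0, C 41, D 6, E 11.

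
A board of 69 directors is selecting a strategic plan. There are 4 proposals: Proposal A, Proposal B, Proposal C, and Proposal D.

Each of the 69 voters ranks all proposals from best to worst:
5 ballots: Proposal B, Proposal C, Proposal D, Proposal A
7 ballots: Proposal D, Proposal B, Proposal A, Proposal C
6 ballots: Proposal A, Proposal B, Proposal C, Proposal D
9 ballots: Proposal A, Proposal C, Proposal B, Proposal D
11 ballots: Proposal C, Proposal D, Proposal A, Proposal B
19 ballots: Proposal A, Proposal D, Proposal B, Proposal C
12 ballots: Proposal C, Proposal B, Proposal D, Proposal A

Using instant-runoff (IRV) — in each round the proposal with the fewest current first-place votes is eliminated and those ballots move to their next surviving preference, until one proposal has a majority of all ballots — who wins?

Round 1: Proposal A 34, Proposal B 5, Proposal C 23, Proposal D 7. Proposal B eliminated.
Round 2: Proposal A 34, Proposal C 28, Proposal D 7. Proposal D eliminated.
Round 3: Proposal A 41, Proposal C 28. Proposal A has a majority (≥35).

Proposal A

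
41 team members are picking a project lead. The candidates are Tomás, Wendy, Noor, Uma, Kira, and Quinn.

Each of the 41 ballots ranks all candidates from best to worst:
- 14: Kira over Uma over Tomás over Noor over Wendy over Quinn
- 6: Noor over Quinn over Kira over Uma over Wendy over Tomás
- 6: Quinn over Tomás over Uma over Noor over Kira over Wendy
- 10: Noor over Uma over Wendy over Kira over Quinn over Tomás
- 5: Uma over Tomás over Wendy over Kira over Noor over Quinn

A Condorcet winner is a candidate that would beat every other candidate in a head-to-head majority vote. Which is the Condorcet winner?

Uma vs Tomás: 35–6
Uma vs Wendy: 41–0
Uma vs Noor: 25–16
Uma vs Kira: 21–20
Uma vs Quinn: 29–12
Uma beats every other candidate.

Uma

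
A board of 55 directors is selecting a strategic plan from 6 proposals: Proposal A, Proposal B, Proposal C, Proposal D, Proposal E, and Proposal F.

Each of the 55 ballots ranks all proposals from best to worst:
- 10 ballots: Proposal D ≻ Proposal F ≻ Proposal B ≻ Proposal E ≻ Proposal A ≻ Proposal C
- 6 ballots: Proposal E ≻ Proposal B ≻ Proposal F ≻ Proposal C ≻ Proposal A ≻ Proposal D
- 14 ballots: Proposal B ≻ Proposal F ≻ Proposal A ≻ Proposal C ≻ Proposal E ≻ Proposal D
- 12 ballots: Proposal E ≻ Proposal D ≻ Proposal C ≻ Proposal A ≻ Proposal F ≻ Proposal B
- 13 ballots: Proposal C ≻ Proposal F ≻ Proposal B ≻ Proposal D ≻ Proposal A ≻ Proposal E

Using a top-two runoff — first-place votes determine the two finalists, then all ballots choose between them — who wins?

Proposal B

Round 1 first-place votes: Proposal A 0, Proposal B 14, Proposal C 13, Proposal D 10, Proposal E 18, Proposal F 0. Proposal E and Proposal B advance.
Runoff: Proposal E is ranked above Proposal B on 18 ballots, Proposal B above Proposal E on 37.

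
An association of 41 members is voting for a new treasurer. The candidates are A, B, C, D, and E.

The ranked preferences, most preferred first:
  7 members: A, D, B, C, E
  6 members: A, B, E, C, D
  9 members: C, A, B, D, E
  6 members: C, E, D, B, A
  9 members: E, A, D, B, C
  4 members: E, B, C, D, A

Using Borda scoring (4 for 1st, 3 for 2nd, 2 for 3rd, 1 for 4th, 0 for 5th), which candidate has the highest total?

A

A: 7×4 + 6×4 + 9×3 + 6×0 + 9×3 + 4×0 = 106
B: 7×2 + 6×3 + 9×2 + 6×1 + 9×1 + 4×3 = 77
C: 7×1 + 6×1 + 9×4 + 6×4 + 9×0 + 4×2 = 81
D: 7×3 + 6×0 + 9×1 + 6×2 + 9×2 + 4×1 = 64
E: 7×0 + 6×2 + 9×0 + 6×3 + 9×4 + 4×4 = 82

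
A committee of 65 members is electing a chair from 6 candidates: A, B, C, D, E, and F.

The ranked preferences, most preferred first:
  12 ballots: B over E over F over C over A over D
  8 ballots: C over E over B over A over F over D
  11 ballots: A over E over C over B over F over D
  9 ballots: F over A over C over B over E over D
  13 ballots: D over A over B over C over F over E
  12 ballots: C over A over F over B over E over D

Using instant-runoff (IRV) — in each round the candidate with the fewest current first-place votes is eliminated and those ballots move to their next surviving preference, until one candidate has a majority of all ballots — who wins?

Round 1: A 11, B 12, C 20, D 13, E 0, F 9. E eliminated.
Round 2: A 11, B 12, C 20, D 13, F 9. F eliminated.
Round 3: A 20, B 12, C 20, D 13. B eliminated.
Round 4: A 20, C 32, D 13. D eliminated.
Round 5: A 33, C 32. A has a majority (≥33).

A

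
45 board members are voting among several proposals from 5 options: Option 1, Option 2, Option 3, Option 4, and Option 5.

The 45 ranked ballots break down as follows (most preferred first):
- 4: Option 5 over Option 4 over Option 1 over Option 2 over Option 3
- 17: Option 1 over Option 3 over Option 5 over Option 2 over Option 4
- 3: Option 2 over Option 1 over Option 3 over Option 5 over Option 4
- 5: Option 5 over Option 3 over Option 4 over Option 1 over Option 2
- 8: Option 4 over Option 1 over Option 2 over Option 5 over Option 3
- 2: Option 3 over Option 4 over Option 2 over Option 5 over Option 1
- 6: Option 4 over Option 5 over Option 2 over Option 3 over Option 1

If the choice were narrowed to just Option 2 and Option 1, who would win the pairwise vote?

Option 2 is ranked above Option 1 on 11 ballots; Option 1 above Option 2 on 34.

Option 1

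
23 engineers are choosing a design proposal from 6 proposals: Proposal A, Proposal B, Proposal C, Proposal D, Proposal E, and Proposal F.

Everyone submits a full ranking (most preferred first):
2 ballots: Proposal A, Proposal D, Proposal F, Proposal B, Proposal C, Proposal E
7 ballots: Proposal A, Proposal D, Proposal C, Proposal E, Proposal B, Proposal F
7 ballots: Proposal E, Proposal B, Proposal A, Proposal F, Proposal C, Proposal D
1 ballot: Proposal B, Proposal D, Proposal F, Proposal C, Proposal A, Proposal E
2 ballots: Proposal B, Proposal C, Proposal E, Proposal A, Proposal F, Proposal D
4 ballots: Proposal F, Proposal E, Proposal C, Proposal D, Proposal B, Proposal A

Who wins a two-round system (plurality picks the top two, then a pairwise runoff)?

Proposal E

Round 1 first-place votes: Proposal A 9, Proposal B 3, Proposal C 0, Proposal D 0, Proposal E 7, Proposal F 4. Proposal A and Proposal E advance.
Runoff: Proposal A is ranked above Proposal E on 10 ballots, Proposal E above Proposal A on 13.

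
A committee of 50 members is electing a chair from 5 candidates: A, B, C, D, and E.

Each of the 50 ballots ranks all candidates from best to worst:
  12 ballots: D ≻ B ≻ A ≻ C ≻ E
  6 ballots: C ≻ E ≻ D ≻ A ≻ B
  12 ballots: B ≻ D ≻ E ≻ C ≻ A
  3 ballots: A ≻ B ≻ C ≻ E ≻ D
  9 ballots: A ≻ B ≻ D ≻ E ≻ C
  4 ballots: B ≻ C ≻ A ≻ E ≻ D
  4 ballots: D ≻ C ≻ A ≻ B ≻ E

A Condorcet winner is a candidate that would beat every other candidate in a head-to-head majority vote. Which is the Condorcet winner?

B vs A: 28–22
B vs C: 40–10
B vs D: 28–22
B vs E: 44–6
B beats every other candidate.

B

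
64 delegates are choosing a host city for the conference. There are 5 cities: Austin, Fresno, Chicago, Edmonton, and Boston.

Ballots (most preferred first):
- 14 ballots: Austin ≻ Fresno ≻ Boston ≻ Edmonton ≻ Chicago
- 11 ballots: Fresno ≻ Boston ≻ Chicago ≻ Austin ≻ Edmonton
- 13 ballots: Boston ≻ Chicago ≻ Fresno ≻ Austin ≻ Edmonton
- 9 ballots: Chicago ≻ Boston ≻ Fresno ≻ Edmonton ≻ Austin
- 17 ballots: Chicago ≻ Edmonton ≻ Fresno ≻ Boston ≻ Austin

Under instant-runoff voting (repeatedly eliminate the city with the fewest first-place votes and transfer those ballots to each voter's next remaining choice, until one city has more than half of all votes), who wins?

Round 1: Austin 14, Fresno 11, Chicago 26, Edmonton 0, Boston 13. Edmonton eliminated.
Round 2: Austin 14, Fresno 11, Chicago 26, Boston 13. Fresno eliminated.
Round 3: Austin 14, Chicago 26, Boston 24. Austin eliminated.
Round 4: Chicago 26, Boston 38. Boston has a majority (≥33).

Boston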